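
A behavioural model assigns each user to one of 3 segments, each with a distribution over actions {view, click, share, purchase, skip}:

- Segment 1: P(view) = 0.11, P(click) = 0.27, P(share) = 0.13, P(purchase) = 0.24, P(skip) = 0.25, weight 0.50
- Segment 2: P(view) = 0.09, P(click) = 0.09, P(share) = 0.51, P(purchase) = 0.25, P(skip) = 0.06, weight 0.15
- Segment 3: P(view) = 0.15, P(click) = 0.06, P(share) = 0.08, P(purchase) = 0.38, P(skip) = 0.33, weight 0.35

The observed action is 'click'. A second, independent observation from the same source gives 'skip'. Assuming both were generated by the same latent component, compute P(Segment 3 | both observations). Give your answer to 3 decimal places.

Apply Bayes' rule: the posterior for each component is proportional to its prior times its likelihood at x.
Since both observations come from the same component, the likelihood for component k is f_k(x₁)·f_k(x₂).
  p_1 = [P(click | comp) = 0.27] × [0.25] = 0.0675
  p_2 = [P(click | comp) = 0.09] × [0.06] = 0.0054
  p_3 = [P(click | comp) = 0.06] × [0.33] = 0.0198
Weight by the priors:
  π_1·p_1 = 0.50 × 0.0675 = 0.03375
  π_2·p_2 = 0.15 × 0.0054 = 0.00081
  π_3·p_3 = 0.35 × 0.0198 = 0.00693
Denominator: 0.03375 + 0.00081 + 0.00693 = 0.04149
Responsibility of Segment 3: 0.00693 / 0.04149 ≈ 0.167

0.167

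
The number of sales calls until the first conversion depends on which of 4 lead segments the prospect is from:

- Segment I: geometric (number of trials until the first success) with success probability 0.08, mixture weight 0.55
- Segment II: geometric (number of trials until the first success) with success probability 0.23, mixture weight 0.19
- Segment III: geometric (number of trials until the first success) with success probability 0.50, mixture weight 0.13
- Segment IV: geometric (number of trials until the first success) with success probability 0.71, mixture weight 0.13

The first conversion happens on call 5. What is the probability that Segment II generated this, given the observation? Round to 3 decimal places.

0.298

By Bayes' theorem, P(k | x) = w_k f_k(x) / Σ_j w_j f_j(x).
Evaluate each component's likelihood at the observed value:
  p_I = 0.08·(1−0.08)^4 = 0.08·0.716393 = 0.0573114
  p_II = 0.23·(1−0.23)^4 = 0.23·0.35153 = 0.080852
  p_III = 0.50·(1−0.50)^4 = 0.50·0.0625 = 0.03125
  p_IV = 0.71·(1−0.71)^4 = 0.71·0.00707281 = 0.0050217
Multiply by the mixture weights:
  w_I·p_I = 0.55 × 0.0573114 = 0.0315213
  w_II·p_II = 0.19 × 0.080852 = 0.0153619
  w_III·p_III = 0.13 × 0.03125 = 0.0040625
  w_IV·p_IV = 0.13 × 0.0050217 = 0.00065282
Sum: 0.0315213 + 0.0153619 + 0.0040625 + 0.00065282 = 0.0515985
P(Segment II | x) = 0.0153619 / 0.0515985 ≈ 0.298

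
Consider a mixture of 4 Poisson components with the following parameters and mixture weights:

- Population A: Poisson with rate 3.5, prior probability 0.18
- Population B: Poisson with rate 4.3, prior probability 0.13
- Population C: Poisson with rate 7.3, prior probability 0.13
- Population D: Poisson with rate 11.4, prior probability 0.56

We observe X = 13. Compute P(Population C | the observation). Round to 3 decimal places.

P(component k | x) = π_k·f_k(x) / marginal(x), where marginal(x) = Σ_j π_j·f_j(x).
Poisson probabilities:
  L_A = 5.73553e-05
  L_B = 0.000374406
  L_C = 0.0181371
  L_D = 0.0987474
Prior × likelihood for each component:
  π_A·L_A = 0.18 × 5.73553e-05 = 1.0324e-05
  π_B·L_B = 0.13 × 0.000374406 = 4.86728e-05
  π_C·L_C = 0.13 × 0.0181371 = 0.00235782
  π_D·L_D = 0.56 × 0.0987474 = 0.0552985
Denominator: 1.0324e-05 + 4.86728e-05 + 0.00235782 + 0.0552985 = 0.0577154
Responsibility of Population C: 0.00235782 / 0.0577154 ≈ 0.041

0.041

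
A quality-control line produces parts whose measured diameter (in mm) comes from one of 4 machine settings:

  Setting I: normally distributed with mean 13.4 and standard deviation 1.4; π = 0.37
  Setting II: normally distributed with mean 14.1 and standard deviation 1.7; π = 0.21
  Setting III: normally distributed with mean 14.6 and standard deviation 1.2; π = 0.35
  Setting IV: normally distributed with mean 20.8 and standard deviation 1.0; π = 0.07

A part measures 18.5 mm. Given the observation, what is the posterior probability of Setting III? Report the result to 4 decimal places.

The responsibility of component k is w_k f_k(x) divided by Σ_j w_j f_j(x).
Component likelihoods at x = 18.5 mm:
  f_I = (1/(1.4·√(2π)))·exp(−(18.5−13.4)²/(2·1.4²)) = 0.284959·exp(-6.63520) = 0.000374239
  f_II = (1/(1.7·√(2π)))·exp(−(18.5−14.1)²/(2·1.7²)) = 0.234672·exp(-3.34948) = 0.00823759
  f_III = (1/(1.2·√(2π)))·exp(−(18.5−14.6)²/(2·1.2²)) = 0.332452·exp(-5.28125) = 0.00169087
  f_IV = (1/(1.0·√(2π)))·exp(−(18.5−20.8)²/(2·1.0²)) = 0.398942·exp(-2.64500) = 0.028327
Weight by the priors:
  w_I·f_I = 0.37 × 0.000374239 = 0.000138469
  w_II·f_II = 0.21 × 0.00823759 = 0.00172989
  w_III·f_III = 0.35 × 0.00169087 = 0.000591806
  w_IV·f_IV = 0.07 × 0.028327 = 0.00198289
Denominator: 0.000138469 + 0.00172989 + 0.000591806 + 0.00198289 = 0.00444306
So the posterior for Setting III is 0.000591806 / 0.00444306 ≈ 0.1332.

0.1332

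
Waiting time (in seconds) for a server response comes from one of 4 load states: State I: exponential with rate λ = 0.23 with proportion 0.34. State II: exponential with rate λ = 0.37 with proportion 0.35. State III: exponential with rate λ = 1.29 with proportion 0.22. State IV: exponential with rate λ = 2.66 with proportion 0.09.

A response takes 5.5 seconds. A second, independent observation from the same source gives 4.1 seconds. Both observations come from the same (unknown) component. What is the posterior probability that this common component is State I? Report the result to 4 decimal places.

0.5898

Apply Bayes' rule: the posterior for each component is proportional to its prior times its likelihood at x.
Since both observations come from the same component, the likelihood for component k is f_k(x₁)·f_k(x₂).
  p_I = [0.23·e^(−0.23·5.5) = 0.23·e^(−1.2650) = 0.064915] × [0.0895753] = 0.00581478
  p_II = [0.37·e^(−0.37·5.5) = 0.37·e^(−2.0350) = 0.0483518] × [0.0811665] = 0.00392455
  p_III = [1.29·e^(−1.29·5.5) = 1.29·e^(−7.0950) = 0.00106972] × [0.00651038] = 6.96429e-06
  p_IV = [2.66·e^(−2.66·5.5) = 2.66·e^(−14.6300) = 1.17802e-06] × [4.88052e-05] = 5.74936e-11
Multiply by the mixture weights:
  π_I·p_I = 0.34 × 0.00581478 = 0.00197703
  π_II·p_II = 0.35 × 0.00392455 = 0.00137359
  π_III·p_III = 0.22 × 6.96429e-06 = 1.53214e-06
  π_IV·p_IV = 0.09 × 5.74936e-11 = 5.17442e-12
Sum: 0.00197703 + 0.00137359 + 1.53214e-06 + 5.17442e-12 = 0.00335215
P(State I | x₁, x₂) = 0.00197703 / 0.00335215 ≈ 0.5898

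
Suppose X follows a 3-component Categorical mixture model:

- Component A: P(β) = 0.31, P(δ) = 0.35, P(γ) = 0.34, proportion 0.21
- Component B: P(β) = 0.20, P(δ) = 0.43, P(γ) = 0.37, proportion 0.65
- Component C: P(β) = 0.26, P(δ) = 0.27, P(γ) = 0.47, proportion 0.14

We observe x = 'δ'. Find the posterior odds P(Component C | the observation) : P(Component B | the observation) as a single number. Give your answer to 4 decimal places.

0.1352

Only the two components matter; the odds are (π_i f_i(x)) / (π_j f_j(x)).
Evaluate each component's likelihood at the observed value:
  f_A = P(δ | comp) = 0.35
  f_B = P(δ | comp) = 0.43
  f_C = P(δ | comp) = 0.27
0.0378 / 0.2795 ≈ 0.1352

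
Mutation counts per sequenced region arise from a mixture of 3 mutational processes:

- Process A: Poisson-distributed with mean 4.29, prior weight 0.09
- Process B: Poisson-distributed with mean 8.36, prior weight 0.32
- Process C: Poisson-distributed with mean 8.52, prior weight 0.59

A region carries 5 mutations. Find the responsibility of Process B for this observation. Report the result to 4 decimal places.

0.3018

P(component k | x) = P(Z=k)·f_k(x) / marginal(x), where marginal(x) = Σ_j P(Z=j)·f_j(x).
Component likelihoods at x = 5 mutations:
  p_A = e^(−4.29)·4.29^5/5! = 0.165952
  p_B = e^(−8.36)·8.36^5/5! = 0.0796431
  p_C = e^(−8.52)·8.52^5/5! = 0.0746153
Unnormalised posteriors:
  P(Z=A)·p_A = 0.09 × 0.165952 = 0.0149357
  P(Z=B)·p_B = 0.32 × 0.0796431 = 0.0254858
  P(Z=C)·p_C = 0.59 × 0.0746153 = 0.044023
Normaliser: 0.0149357 + 0.0254858 + 0.044023 = 0.0844445
Responsibility of Process B: 0.0254858 / 0.0844445 ≈ 0.3018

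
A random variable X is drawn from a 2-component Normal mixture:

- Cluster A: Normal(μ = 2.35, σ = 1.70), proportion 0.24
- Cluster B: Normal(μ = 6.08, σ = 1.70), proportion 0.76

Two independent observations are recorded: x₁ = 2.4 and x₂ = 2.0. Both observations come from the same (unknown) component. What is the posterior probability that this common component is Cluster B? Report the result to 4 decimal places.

By Bayes' theorem, P(k | x) = w_k f_k(x) / Σ_j w_j f_j(x).
Since both observations come from the same component, the likelihood for component k is f_k(x₁)·f_k(x₂).
  p_A = [(1/(1.70·√(2π)))·exp(−(2.4−2.35)²/(2·1.70²)) = 0.234672·exp(-0.00043) = 0.23457] × [0.229751] = 0.0538927
  p_B = [(1/(1.70·√(2π)))·exp(−(2.4−6.08)²/(2·1.70²)) = 0.234672·exp(-2.34298) = 0.0225382] × [0.0131733] = 0.000296902
Multiply by the mixture weights:
  w_A·p_A = 0.24 × 0.0538927 = 0.0129343
  w_B·p_B = 0.76 × 0.000296902 = 0.000225645
Denominator: 0.0129343 + 0.000225645 = 0.0131599
Responsibility of Cluster B: 0.000225645 / 0.0131599 ≈ 0.0171

0.0171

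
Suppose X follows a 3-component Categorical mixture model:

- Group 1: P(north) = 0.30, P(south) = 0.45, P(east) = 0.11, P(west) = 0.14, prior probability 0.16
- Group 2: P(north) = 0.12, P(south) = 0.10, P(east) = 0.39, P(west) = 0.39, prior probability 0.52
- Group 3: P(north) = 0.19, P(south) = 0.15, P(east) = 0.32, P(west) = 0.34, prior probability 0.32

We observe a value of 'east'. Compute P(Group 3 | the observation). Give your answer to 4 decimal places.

By Bayes' theorem, P(k | x) = P(Z=k) f_k(x) / Σ_j P(Z=j) f_j(x).
Categorical probabilities:
  p_1 = P(east | comp) = 0.11
  p_2 = P(east | comp) = 0.39
  p_3 = P(east | comp) = 0.32
Multiply by the mixture weights:
  P(Z=1)·p_1 = 0.16 × 0.11 = 0.0176
  P(Z=2)·p_2 = 0.52 × 0.39 = 0.2028
  P(Z=3)·p_3 = 0.32 × 0.32 = 0.1024
Marginal: 0.0176 + 0.2028 + 0.1024 = 0.3228
P(Group 3 | 'east') ≈ 0.3172

0.3172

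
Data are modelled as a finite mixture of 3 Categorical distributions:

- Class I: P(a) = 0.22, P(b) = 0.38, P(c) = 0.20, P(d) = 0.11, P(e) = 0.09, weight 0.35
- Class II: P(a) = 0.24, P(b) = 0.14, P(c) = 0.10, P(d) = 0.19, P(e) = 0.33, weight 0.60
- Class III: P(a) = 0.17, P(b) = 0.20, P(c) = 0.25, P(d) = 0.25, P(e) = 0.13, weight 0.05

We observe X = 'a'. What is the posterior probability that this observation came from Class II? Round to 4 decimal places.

Apply Bayes' rule: the posterior for each component is proportional to its prior times its likelihood at x.
Evaluate each component's likelihood at the observed value:
  p_I = P(a | comp) = 0.22
  p_II = P(a | comp) = 0.24
  p_III = P(a | comp) = 0.17
Weight by the priors:
  P(Z=I)·p_I = 0.35 × 0.22 = 0.077
  P(Z=II)·p_II = 0.60 × 0.24 = 0.144
  P(Z=III)·p_III = 0.05 × 0.17 = 0.0085
Marginal: 0.077 + 0.144 + 0.0085 = 0.2295
P(Class II | 'a') = 0.144 / 0.2295 ≈ 0.6275

0.6275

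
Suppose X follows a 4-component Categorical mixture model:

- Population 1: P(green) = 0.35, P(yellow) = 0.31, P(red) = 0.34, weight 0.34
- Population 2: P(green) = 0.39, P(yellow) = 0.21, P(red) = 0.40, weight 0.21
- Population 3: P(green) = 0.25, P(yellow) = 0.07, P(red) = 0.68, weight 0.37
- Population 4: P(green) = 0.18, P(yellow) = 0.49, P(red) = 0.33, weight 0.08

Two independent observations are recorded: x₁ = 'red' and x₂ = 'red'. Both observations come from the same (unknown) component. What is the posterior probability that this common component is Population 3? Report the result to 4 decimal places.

0.6770

The responsibility of component k is π_k f_k(x) divided by Σ_j π_j f_j(x).
Since both observations come from the same component, the likelihood for component k is f_k(x₁)·f_k(x₂).
  L_1 = [P(red | comp) = 0.34] × [0.34] = 0.1156
  L_2 = [P(red | comp) = 0.40] × [0.4] = 0.16
  L_3 = [P(red | comp) = 0.68] × [0.68] = 0.4624
  L_4 = [P(red | comp) = 0.33] × [0.33] = 0.1089
Unnormalised posteriors:
  π_1·L_1 = 0.34 × 0.1156 = 0.039304
  π_2·L_2 = 0.21 × 0.16 = 0.0336
  π_3·L_3 = 0.37 × 0.4624 = 0.171088
  π_4·L_4 = 0.08 × 0.1089 = 0.008712
Denominator: 0.039304 + 0.0336 + 0.171088 + 0.008712 = 0.252704
So the posterior for Population 3 is 0.171088 / 0.252704 ≈ 0.6770.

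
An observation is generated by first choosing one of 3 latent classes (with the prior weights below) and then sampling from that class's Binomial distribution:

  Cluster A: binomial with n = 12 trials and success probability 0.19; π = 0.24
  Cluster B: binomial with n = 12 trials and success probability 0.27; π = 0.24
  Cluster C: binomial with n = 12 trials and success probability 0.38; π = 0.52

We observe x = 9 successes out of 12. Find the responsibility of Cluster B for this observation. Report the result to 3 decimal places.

0.034

By Bayes' theorem, P(k | x) = P(Z=k) f_k(x) / Σ_j P(Z=j) f_j(x).
Evaluate each component's likelihood at the observed value:
  f_A = 3.77277e-05
  f_B = 0.000652627
  f_C = 0.00866264
Unnormalised posteriors:
  P(Z=A)·f_A = 0.24 × 3.77277e-05 = 9.05464e-06
  P(Z=B)·f_B = 0.24 × 0.000652627 = 0.000156631
  P(Z=C)·f_C = 0.52 × 0.00866264 = 0.00450457
Denominator: 9.05464e-06 + 0.000156631 + 0.00450457 = 0.00467026
Responsibility of Cluster B: 0.000156631 / 0.00467026 ≈ 0.034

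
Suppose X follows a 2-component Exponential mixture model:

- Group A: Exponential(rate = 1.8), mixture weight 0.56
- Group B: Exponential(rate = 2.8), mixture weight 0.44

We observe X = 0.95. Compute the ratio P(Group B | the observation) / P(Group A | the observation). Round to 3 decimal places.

0.473

The posterior odds equal the prior odds times the likelihood ratio: (P(Z=i)/P(Z=j))·(f_i(x)/f_j(x)).
Component likelihoods at x = 0.95:
  L_A = 1.8·e^(−1.8·0.95) = 1.8·e^(−1.7100) = 0.325558
  L_B = 2.8·e^(−2.8·0.95) = 2.8·e^(−2.6600) = 0.195855
Posterior odds = (P(Z=B)·L_B) / (P(Z=A)·L_A) = (0.44·0.195855) / (0.56·0.325558) = 0.0861762 / 0.182313 ≈ 0.473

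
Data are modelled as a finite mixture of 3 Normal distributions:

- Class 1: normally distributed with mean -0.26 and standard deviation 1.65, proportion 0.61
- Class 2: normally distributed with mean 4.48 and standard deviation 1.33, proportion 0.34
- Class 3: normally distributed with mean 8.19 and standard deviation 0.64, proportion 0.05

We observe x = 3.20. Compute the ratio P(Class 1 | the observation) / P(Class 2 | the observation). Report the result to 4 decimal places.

Since P(k|x) ∝ w_k f_k(x), the posterior odds are w_i f_i(x) / (w_j f_j(x)).
Normal densities:
  p_1 = (1/(1.65·√(2π)))·exp(−(3.20−-0.26)²/(2·1.65²)) = 0.241783·exp(-2.19864) = 0.0268268
  p_2 = (1/(1.33·√(2π)))·exp(−(3.20−4.48)²/(2·1.33²)) = 0.299957·exp(-0.46311) = 0.188769
  p_3 = (1/(0.64·√(2π)))·exp(−(3.20−8.19)²/(2·0.64²)) = 0.623347·exp(-30.39563) = 3.92713e-14
Odds = (0.61/0.34) × (0.0268268/0.188769) = 1.79412 × 0.142114 ≈ 0.2550

0.2550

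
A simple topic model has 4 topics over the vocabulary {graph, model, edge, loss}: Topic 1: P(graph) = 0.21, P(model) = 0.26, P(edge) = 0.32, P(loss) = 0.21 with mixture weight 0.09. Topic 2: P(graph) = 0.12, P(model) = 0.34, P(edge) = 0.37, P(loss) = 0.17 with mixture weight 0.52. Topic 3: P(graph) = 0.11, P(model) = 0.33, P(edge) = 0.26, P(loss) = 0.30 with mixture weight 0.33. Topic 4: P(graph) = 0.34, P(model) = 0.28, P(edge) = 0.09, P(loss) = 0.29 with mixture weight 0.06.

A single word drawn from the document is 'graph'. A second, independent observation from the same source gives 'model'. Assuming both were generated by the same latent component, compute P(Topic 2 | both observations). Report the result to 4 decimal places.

0.4842

P(component k | x) = π_k·f_k(x) / marginal(x), where marginal(x) = Σ_j π_j·f_j(x).
Since both observations come from the same component, the likelihood for component k is f_k(x₁)·f_k(x₂).
  p_1 = [0.21] × [0.26] = 0.0546
  p_2 = [0.12] × [0.34] = 0.0408
  p_3 = [0.11] × [0.33] = 0.0363
  p_4 = [0.34] × [0.28] = 0.0952
Unnormalised posteriors:
  π_1·p_1 = 0.09 × 0.0546 = 0.004914
  π_2·p_2 = 0.52 × 0.0408 = 0.021216
  π_3·p_3 = 0.33 × 0.0363 = 0.011979
  π_4·p_4 = 0.06 × 0.0952 = 0.005712
Sum: 0.004914 + 0.021216 + 0.011979 + 0.005712 = 0.043821
P(Topic 2 | x) ≈ 0.4842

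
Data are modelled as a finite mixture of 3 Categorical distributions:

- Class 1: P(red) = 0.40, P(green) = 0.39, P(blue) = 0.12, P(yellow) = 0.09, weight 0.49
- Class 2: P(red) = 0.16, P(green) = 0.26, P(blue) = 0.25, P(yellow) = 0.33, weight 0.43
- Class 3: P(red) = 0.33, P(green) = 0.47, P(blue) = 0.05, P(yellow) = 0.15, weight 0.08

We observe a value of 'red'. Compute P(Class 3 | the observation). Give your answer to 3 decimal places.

0.091

Apply Bayes' rule: the posterior for each component is proportional to its prior times its likelihood at x.
Categorical probabilities:
  L_1 = P(red | comp) = 0.40
  L_2 = P(red | comp) = 0.16
  L_3 = P(red | comp) = 0.33
Prior × likelihood for each component:
  w_1·L_1 = 0.49 × 0.4 = 0.196
  w_2·L_2 = 0.43 × 0.16 = 0.0688
  w_3·L_3 = 0.08 × 0.33 = 0.0264
Evidence: 0.196 + 0.0688 + 0.0264 = 0.2912
So the posterior for Class 3 is 0.0264 / 0.2912 ≈ 0.091.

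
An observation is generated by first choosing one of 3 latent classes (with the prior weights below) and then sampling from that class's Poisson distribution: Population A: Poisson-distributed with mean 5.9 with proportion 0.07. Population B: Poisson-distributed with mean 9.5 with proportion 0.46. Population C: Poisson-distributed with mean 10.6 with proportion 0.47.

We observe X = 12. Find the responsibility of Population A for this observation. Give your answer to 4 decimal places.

Posterior ∝ prior × likelihood, so P(k | x) ∝ π_k f_k(x); normalise over all components.
Poisson probabilities:
  p_A = e^(−5.9)·5.9^12/12! = 0.0101754
  p_B = e^(−9.5)·9.5^12/12! = 0.0844401
  p_C = e^(−10.6)·10.6^12/12! = 0.104668
Weight by the priors:
  π_A·p_A = 0.07 × 0.0101754 = 0.000712275
  π_B·p_B = 0.46 × 0.0844401 = 0.0388424
  π_C·p_C = 0.47 × 0.104668 = 0.0491937
Sum: 0.000712275 + 0.0388424 + 0.0491937 = 0.0887485
So the posterior for Population A is 0.000712275 / 0.0887485 ≈ 0.0080.

0.0080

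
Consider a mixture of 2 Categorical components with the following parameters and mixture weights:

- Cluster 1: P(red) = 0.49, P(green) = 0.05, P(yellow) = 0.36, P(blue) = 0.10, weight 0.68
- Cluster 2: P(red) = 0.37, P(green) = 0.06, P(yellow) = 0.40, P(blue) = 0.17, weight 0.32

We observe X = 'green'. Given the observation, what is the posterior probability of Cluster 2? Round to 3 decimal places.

0.361

By Bayes' theorem, P(k | x) = w_k f_k(x) / Σ_j w_j f_j(x).
Categorical probabilities:
  L_1 = P(green | comp) = 0.05
  L_2 = P(green | comp) = 0.06
Prior × likelihood for each component:
  w_1·L_1 = 0.68 × 0.05 = 0.034
  w_2·L_2 = 0.32 × 0.06 = 0.0192
Denominator: 0.034 + 0.0192 = 0.0532
P(Cluster 2 | the observation) = 0.0192 / 0.0532 ≈ 0.361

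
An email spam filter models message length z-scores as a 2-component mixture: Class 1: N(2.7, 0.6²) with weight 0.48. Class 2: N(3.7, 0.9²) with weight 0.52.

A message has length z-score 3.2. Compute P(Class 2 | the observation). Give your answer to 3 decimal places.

The responsibility of component k is π_k f_k(x) divided by Σ_j π_j f_j(x).
Evaluate each component's likelihood at the observed value:
  L_1 = 0.469853
  L_2 = 0.37988
Prior × likelihood for each component:
  π_1·L_1 = 0.48 × 0.469853 = 0.22553
  π_2·L_2 = 0.52 × 0.37988 = 0.197538
Denominator: 0.22553 + 0.197538 = 0.423067
Responsibility of Class 2: 0.197538 / 0.423067 ≈ 0.467

0.467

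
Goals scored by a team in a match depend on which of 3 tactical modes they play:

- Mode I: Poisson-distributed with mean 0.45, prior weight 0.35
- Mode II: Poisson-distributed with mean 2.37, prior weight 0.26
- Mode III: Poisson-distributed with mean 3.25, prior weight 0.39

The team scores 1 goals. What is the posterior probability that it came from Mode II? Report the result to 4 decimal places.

Apply Bayes' rule: the posterior for each component is proportional to its prior times its likelihood at x.
Evaluate each component's likelihood at the observed value:
  p_I = e^(−0.45)·0.45^1/1! = 0.286933
  p_II = e^(−2.37)·2.37^1/1! = 0.221549
  p_III = e^(−3.25)·3.25^1/1! = 0.126016
Prior × likelihood for each component:
  π_I·p_I = 0.35 × 0.286933 = 0.100426
  π_II·p_II = 0.26 × 0.221549 = 0.0576028
  π_III·p_III = 0.39 × 0.126016 = 0.0491463
Denominator: 0.100426 + 0.0576028 + 0.0491463 = 0.207176
Responsibility of Mode II: 0.0576028 / 0.207176 ≈ 0.2780

0.2780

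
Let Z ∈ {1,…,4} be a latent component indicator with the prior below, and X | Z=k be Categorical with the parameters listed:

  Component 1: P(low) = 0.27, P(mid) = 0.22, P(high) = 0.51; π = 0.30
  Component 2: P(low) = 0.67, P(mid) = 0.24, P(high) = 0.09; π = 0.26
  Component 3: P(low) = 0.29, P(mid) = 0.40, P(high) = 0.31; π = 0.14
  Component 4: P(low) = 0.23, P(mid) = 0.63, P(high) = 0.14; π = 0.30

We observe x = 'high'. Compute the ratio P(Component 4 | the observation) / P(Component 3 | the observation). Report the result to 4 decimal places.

Posterior odds = (w_i f_i(x)) / (w_j f_j(x)); the normalising sum cancels.
Evaluate each component's likelihood at the observed value:
  p_1 = P(high | comp) = 0.51
  p_2 = P(high | comp) = 0.09
  p_3 = P(high | comp) = 0.31
  p_4 = P(high | comp) = 0.14
Posterior odds = (w_4·p_4) / (w_3·p_3) = (0.30·0.14) / (0.14·0.31) = 0.042 / 0.0434 ≈ 0.9677

0.9677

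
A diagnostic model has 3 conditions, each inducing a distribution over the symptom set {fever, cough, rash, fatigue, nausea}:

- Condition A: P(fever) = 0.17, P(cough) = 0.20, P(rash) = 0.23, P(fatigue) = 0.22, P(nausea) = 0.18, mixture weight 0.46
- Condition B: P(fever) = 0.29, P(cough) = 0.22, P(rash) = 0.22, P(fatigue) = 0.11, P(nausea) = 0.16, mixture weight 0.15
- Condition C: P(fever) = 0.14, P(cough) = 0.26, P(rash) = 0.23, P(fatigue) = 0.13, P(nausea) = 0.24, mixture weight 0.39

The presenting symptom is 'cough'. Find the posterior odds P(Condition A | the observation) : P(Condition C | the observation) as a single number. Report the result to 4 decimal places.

Only the two components matter; the odds are (w_i f_i(x)) / (w_j f_j(x)).
Evaluate each component's likelihood at the observed value:
  p_A = P(cough | comp) = 0.20
  p_B = P(cough | comp) = 0.22
  p_C = P(cough | comp) = 0.26
0.092 / 0.1014 ≈ 0.9073

0.9073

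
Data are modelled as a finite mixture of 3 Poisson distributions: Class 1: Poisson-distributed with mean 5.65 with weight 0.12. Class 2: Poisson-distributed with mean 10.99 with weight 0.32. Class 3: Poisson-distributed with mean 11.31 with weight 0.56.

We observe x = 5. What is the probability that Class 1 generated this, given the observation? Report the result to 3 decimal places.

0.532

P(component k | x) = π_k·f_k(x) / marginal(x), where marginal(x) = Σ_j π_j·f_j(x).
Poisson probabilities:
  f_1 = e^(−5.65)·5.65^5/5! = 0.168771
  f_2 = e^(−10.99)·10.99^5/5! = 0.0225378
  f_3 = e^(−11.31)·11.31^5/5! = 0.0188913
Weight by the priors:
  π_1·f_1 = 0.12 × 0.168771 = 0.0202525
  π_2·f_2 = 0.32 × 0.0225378 = 0.00721209
  π_3·f_3 = 0.56 × 0.0188913 = 0.0105791
Evidence: 0.0202525 + 0.00721209 + 0.0105791 = 0.0380437
P(Class 1 | the observation) ≈ 0.532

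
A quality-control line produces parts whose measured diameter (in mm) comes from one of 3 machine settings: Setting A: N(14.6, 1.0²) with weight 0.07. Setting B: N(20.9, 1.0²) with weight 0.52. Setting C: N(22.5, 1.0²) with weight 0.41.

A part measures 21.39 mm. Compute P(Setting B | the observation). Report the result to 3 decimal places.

0.676

Posterior ∝ prior × likelihood, so P(k | x) ∝ P(Z=k) f_k(x); normalise over all components.
Evaluate each component's likelihood at the observed value:
  f_A = (1/(1.0·√(2π)))·exp(−(21.39−14.6)²/(2·1.0²)) = 0.398942·exp(-23.05205) = 3.88626e-11
  f_B = (1/(1.0·√(2π)))·exp(−(21.39−20.9)²/(2·1.0²)) = 0.398942·exp(-0.12005) = 0.353812
  f_C = (1/(1.0·√(2π)))·exp(−(21.39−22.5)²/(2·1.0²)) = 0.398942·exp(-0.61605) = 0.215458
Multiply by the mixture weights:
  P(Z=A)·f_A = 0.07 × 3.88626e-11 = 2.72038e-12
  P(Z=B)·f_B = 0.52 × 0.353812 = 0.183982
  P(Z=C)·f_C = 0.41 × 0.215458 = 0.0883378
Denominator: 2.72038e-12 + 0.183982 + 0.0883378 = 0.27232
Responsibility of Setting B: 0.183982 / 0.27232 ≈ 0.676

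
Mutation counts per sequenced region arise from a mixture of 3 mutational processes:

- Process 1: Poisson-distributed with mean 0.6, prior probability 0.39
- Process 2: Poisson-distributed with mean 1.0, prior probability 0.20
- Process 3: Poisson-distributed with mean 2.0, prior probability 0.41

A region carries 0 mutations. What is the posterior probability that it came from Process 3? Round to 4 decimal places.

Apply Bayes' rule: the posterior for each component is proportional to its prior times its likelihood at x.
Evaluate each component's likelihood at the observed value:
  L_1 = e^(−0.6)·0.6^0/0! = 0.548812
  L_2 = e^(−1.0)·1.0^0/0! = 0.367879
  L_3 = e^(−2.0)·2.0^0/0! = 0.135335
Unnormalised posteriors:
  π_1·L_1 = 0.39 × 0.548812 = 0.214037
  π_2·L_2 = 0.20 × 0.367879 = 0.0735759
  π_3·L_3 = 0.41 × 0.135335 = 0.0554875
Sum: 0.214037 + 0.0735759 + 0.0554875 = 0.3431
P(Process 3 | data) = 0.0554875 / 0.3431 ≈ 0.1617

0.1617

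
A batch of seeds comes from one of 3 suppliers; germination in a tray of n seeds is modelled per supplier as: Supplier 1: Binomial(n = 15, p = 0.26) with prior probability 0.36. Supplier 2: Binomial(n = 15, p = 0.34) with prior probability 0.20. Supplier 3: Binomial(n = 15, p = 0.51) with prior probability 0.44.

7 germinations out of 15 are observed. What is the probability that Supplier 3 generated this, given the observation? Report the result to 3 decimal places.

P(component k | x) = w_k·f_k(x) / marginal(x), where marginal(x) = Σ_j w_j·f_j(x).
Evaluate each component's likelihood at the observed value:
  p_1 = C(15,7)·0.26^7·0.74^8 = 6435·8.03181e-05·0.0899195 = 0.0464746
  p_2 = C(15,7)·0.34^7·0.66^8 = 6435·0.000525234·0.0360041 = 0.121689
  p_3 = C(15,7)·0.51^7·0.49^8 = 6435·0.00897411·0.00332329 = 0.191915
Weight by the priors:
  w_1·p_1 = 0.36 × 0.0464746 = 0.0167309
  w_2·p_2 = 0.20 × 0.121689 = 0.0243379
  w_3·p_3 = 0.44 × 0.191915 = 0.0844425
Sum: 0.0167309 + 0.0243379 + 0.0844425 = 0.125511
P(Supplier 3 | the observation) ≈ 0.673

0.673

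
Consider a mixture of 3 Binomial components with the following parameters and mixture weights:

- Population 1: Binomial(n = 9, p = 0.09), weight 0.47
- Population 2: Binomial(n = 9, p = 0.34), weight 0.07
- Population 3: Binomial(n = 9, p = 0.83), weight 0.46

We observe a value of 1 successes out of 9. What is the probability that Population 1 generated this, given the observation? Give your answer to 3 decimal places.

0.959

P(component k | x) = π_k·f_k(x) / marginal(x), where marginal(x) = Σ_j π_j·f_j(x).
Binomial probabilities:
  p_1 = C(9,1)·0.09^1·0.91^8 = 9·0.09·0.470253 = 0.380905
  p_2 = C(9,1)·0.34^1·0.66^8 = 9·0.34·0.0360041 = 0.110172
  p_3 = C(9,1)·0.83^1·0.17^8 = 9·0.83·6.97576e-07 = 5.21089e-06
Unnormalised posteriors:
  π_1·p_1 = 0.47 × 0.380905 = 0.179025
  π_2·p_2 = 0.07 × 0.110172 = 0.00771207
  π_3·p_3 = 0.46 × 5.21089e-06 = 2.39701e-06
Marginal: 0.179025 + 0.00771207 + 2.39701e-06 = 0.18674
P(Population 1 | 1 successes out of 9) ≈ 0.959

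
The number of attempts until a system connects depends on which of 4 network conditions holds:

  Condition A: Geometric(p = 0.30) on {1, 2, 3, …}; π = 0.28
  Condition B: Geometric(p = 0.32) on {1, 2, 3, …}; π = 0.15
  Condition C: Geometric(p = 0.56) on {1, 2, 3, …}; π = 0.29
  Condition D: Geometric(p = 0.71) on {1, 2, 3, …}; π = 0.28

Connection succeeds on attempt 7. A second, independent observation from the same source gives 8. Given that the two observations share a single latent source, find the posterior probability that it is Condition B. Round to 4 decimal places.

0.2931

P(component k | x) = w_k·f_k(x) / marginal(x), where marginal(x) = Σ_j w_j·f_j(x).
Since both observations come from the same component, the likelihood for component k is f_k(x₁)·f_k(x₂).
  f_A = [0.0352947] × [0.0247063] = 0.000872001
  f_B = [0.0316376] × [0.0215136] = 0.000680637
  f_C = [0.00406354] × [0.00178796] = 7.26542e-06
  f_D = [0.000422325] × [0.000122474] = 5.17238e-08
Multiply by the mixture weights:
  w_A·f_A = 0.28 × 0.000872001 = 0.00024416
  w_B·f_B = 0.15 × 0.000680637 = 0.000102096
  w_C·f_C = 0.29 × 7.26542e-06 = 2.10697e-06
  w_D·f_D = 0.28 × 5.17238e-08 = 1.44827e-08
Evidence: 0.00024416 + 0.000102096 + 2.10697e-06 + 1.44827e-08 = 0.000348377
P(Condition B | x₁,x₂) ≈ 0.2931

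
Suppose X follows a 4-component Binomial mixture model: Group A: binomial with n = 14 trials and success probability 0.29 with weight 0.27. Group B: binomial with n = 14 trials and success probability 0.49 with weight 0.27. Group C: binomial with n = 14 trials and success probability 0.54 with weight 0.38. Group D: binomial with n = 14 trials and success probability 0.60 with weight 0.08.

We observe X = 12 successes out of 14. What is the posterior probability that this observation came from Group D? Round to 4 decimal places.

The responsibility of component k is π_k f_k(x) divided by Σ_j π_j f_j(x).
Evaluate each component's likelihood at the observed value:
  f_A = 1.62306e-05
  f_B = 0.00453456
  f_C = 0.0118381
  f_D = 0.031694
Weight by the priors:
  π_A·f_A = 0.27 × 1.62306e-05 = 4.38226e-06
  π_B·f_B = 0.27 × 0.00453456 = 0.00122433
  π_C·f_C = 0.38 × 0.0118381 = 0.00449848
  π_D·f_D = 0.08 × 0.031694 = 0.00253552
Marginal: 4.38226e-06 + 0.00122433 + 0.00449848 + 0.00253552 = 0.00826271
So the posterior for Group D is 0.00253552 / 0.00826271 ≈ 0.3069.

0.3069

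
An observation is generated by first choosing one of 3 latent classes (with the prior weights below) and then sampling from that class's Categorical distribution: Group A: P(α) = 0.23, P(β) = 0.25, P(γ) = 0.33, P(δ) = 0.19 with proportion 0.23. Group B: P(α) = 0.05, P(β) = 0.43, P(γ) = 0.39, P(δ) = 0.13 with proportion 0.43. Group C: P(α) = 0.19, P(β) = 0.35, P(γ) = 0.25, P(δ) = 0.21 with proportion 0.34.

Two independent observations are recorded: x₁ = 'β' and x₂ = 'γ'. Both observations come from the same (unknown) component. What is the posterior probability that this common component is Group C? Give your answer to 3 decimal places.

By Bayes' theorem, P(k | x) = P(Z=k) f_k(x) / Σ_j P(Z=j) f_j(x).
Since both observations come from the same component, the likelihood for component k is f_k(x₁)·f_k(x₂).
  f_A = [P(β | comp) = 0.25] × [0.33] = 0.0825
  f_B = [P(β | comp) = 0.43] × [0.39] = 0.1677
  f_C = [P(β | comp) = 0.35] × [0.25] = 0.0875
Prior × likelihood for each component:
  P(Z=A)·f_A = 0.23 × 0.0825 = 0.018975
  P(Z=B)·f_B = 0.43 × 0.1677 = 0.072111
  P(Z=C)·f_C = 0.34 × 0.0875 = 0.02975
Marginal: 0.018975 + 0.072111 + 0.02975 = 0.120836
So the posterior for Group C is 0.02975 / 0.120836 ≈ 0.246.

0.246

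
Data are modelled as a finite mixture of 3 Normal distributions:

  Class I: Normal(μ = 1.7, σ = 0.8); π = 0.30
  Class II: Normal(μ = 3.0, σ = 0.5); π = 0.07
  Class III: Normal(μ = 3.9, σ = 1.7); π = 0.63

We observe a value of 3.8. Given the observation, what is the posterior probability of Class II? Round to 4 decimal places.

Posterior ∝ prior × likelihood, so P(k | x) ∝ π_k f_k(x); normalise over all components.
Normal densities:
  L_I = (1/(0.8·√(2π)))·exp(−(3.8−1.7)²/(2·0.8²)) = 0.498678·exp(-3.44531) = 0.0159052
  L_II = (1/(0.5·√(2π)))·exp(−(3.8−3.0)²/(2·0.5²)) = 0.797885·exp(-1.28000) = 0.221842
  L_III = (1/(1.7·√(2π)))·exp(−(3.8−3.9)²/(2·1.7²)) = 0.234672·exp(-0.00173) = 0.234266
Unnormalised posteriors:
  π_I·L_I = 0.30 × 0.0159052 = 0.00477157
  π_II·L_II = 0.07 × 0.221842 = 0.0155289
  π_III·L_III = 0.63 × 0.234266 = 0.147588
Denominator: 0.00477157 + 0.0155289 + 0.147588 = 0.167888
P(Class II | the observation) = 0.0155289 / 0.167888 ≈ 0.0925

0.0925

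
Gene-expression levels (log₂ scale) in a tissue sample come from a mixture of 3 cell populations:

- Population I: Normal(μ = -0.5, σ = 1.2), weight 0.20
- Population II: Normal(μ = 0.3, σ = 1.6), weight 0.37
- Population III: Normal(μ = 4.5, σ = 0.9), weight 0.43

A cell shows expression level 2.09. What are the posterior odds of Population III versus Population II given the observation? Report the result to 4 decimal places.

The posterior odds equal the prior odds times the likelihood ratio: (w_i/w_j)·(f_i(x)/f_j(x)).
Normal densities:
  L_I = 0.032372
  L_II = 0.133355
  L_III = 0.0122918
0.00528546 / 0.0493412 ≈ 0.1071

0.1071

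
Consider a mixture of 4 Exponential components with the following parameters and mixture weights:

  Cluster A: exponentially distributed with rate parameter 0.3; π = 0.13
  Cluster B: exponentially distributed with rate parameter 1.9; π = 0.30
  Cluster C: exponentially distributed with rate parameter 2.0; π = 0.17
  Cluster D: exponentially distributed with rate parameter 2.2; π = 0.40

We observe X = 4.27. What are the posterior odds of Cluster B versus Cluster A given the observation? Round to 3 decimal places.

Since P(k|x) ∝ π_k f_k(x), the posterior odds are π_i f_i(x) / (π_j f_j(x)).
Evaluate each component's likelihood at the observed value:
  p_A = 0.3·e^(−0.3·4.27) = 0.3·e^(−1.2810) = 0.0833278
  p_B = 1.9·e^(−1.9·4.27) = 1.9·e^(−8.1130) = 0.000569275
  p_C = 2.0·e^(−2.0·4.27) = 2.0·e^(−8.5400) = 0.000390981
  p_D = 2.2·e^(−2.2·4.27) = 2.2·e^(−9.3940) = 0.000183088
0.000170783 / 0.0108326 ≈ 0.016

0.016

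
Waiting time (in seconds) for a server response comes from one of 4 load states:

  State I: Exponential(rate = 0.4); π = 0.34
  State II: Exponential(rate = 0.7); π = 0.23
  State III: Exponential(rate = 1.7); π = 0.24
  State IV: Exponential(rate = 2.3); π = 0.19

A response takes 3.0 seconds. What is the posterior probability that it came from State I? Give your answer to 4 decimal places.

By Bayes' theorem, P(k | x) = π_k f_k(x) / Σ_j π_j f_j(x).
Component likelihoods at x = 3.0 seconds:
  p_I = 0.4·e^(−0.4·3.0) = 0.4·e^(−1.2000) = 0.120478
  p_II = 0.7·e^(−0.7·3.0) = 0.7·e^(−2.1000) = 0.0857195
  p_III = 1.7·e^(−1.7·3.0) = 1.7·e^(−5.1000) = 0.0103645
  p_IV = 2.3·e^(−2.3·3.0) = 2.3·e^(−6.9000) = 0.00231791
Unnormalised posteriors:
  π_I·p_I = 0.34 × 0.120478 = 0.0409624
  π_II·p_II = 0.23 × 0.0857195 = 0.0197155
  π_III·p_III = 0.24 × 0.0103645 = 0.00248747
  π_IV·p_IV = 0.19 × 0.00231791 = 0.000440402
Sum: 0.0409624 + 0.0197155 + 0.00248747 + 0.000440402 = 0.0636058
Responsibility of State I: 0.0409624 / 0.0636058 ≈ 0.6440

0.6440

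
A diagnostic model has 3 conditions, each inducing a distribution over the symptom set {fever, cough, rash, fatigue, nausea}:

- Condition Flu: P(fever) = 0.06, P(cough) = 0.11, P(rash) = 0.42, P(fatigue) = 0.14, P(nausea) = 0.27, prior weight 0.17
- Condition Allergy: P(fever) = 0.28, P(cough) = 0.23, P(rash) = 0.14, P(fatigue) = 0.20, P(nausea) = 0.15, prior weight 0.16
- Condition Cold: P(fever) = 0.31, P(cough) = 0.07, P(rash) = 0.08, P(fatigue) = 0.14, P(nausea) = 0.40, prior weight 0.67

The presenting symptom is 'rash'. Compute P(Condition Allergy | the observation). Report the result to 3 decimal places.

0.152

Apply Bayes' rule: the posterior for each component is proportional to its prior times its likelihood at x.
Evaluate each component's likelihood at the observed value:
  p_Flu = P(rash | comp) = 0.42
  p_Allergy = P(rash | comp) = 0.14
  p_Cold = P(rash | comp) = 0.08
Prior × likelihood for each component:
  w_Flu·p_Flu = 0.17 × 0.42 = 0.0714
  w_Allergy·p_Allergy = 0.16 × 0.14 = 0.0224
  w_Cold·p_Cold = 0.67 × 0.08 = 0.0536
Marginal: 0.0714 + 0.0224 + 0.0536 = 0.1474
P(Condition Allergy | data) ≈ 0.152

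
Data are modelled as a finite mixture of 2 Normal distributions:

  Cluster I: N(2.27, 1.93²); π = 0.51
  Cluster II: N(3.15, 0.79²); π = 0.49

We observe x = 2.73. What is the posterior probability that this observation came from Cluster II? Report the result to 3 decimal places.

Apply Bayes' rule: the posterior for each component is proportional to its prior times its likelihood at x.
Evaluate each component's likelihood at the observed value:
  L_I = 0.200917
  L_II = 0.438437
Prior × likelihood for each component:
  w_I·L_I = 0.51 × 0.200917 = 0.102468
  w_II·L_II = 0.49 × 0.438437 = 0.214834
Denominator: 0.102468 + 0.214834 = 0.317302
P(Cluster II | the observation) = 0.214834 / 0.317302 ≈ 0.677

0.677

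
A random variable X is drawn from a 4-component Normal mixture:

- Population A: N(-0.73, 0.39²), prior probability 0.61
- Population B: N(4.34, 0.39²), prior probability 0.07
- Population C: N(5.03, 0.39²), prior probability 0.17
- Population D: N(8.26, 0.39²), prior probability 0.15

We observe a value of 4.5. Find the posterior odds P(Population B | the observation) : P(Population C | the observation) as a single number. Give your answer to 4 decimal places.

Posterior odds = (P(Z=i) f_i(x)) / (P(Z=j) f_j(x)); the normalising sum cancels.
Normal densities:
  f_A = (1/(0.39·√(2π)))·exp(−(4.5−-0.73)²/(2·0.39²)) = 1.022929·exp(-89.91749) = 9.10283e-40
  f_B = (1/(0.39·√(2π)))·exp(−(4.5−4.34)²/(2·0.39²)) = 1.022929·exp(-0.08416) = 0.940367
  f_C = (1/(0.39·√(2π)))·exp(−(4.5−5.03)²/(2·0.39²)) = 1.022929·exp(-0.92341) = 0.406271
  f_D = (1/(0.39·√(2π)))·exp(−(4.5−8.26)²/(2·0.39²)) = 1.022929·exp(-46.47469) = 6.70108e-21
0.0658257 / 0.069066 ≈ 0.9531

0.9531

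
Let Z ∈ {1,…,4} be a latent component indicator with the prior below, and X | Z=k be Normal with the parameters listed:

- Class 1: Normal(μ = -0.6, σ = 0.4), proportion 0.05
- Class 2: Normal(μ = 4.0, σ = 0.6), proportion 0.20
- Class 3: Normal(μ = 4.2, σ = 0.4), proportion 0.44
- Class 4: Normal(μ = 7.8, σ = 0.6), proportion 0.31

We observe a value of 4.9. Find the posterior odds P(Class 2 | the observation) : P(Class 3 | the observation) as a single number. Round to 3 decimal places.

0.455

Posterior odds = (π_i f_i(x)) / (π_j f_j(x)); the normalising sum cancels.
Normal densities:
  L_1 = (1/(0.4·√(2π)))·exp(−(4.9−-0.6)²/(2·0.4²)) = 0.997356·exp(-94.53125) = 8.79933e-42
  L_2 = (1/(0.6·√(2π)))·exp(−(4.9−4.0)²/(2·0.6²)) = 0.664904·exp(-1.12500) = 0.215863
  L_3 = (1/(0.4·√(2π)))·exp(−(4.9−4.2)²/(2·0.4²)) = 0.997356·exp(-1.53125) = 0.215693
  L_4 = (1/(0.6·√(2π)))·exp(−(4.9−7.8)²/(2·0.6²)) = 0.664904·exp(-11.68056) = 5.62287e-06
Odds = (0.20/0.44) × (0.215863/0.215693) = 0.454545 × 1.00079 ≈ 0.455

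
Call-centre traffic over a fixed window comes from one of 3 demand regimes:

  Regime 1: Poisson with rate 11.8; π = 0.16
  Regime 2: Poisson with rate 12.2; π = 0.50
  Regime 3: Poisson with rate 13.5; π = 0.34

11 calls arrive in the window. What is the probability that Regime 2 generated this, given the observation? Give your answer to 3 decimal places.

The responsibility of component k is π_k f_k(x) divided by Σ_j π_j f_j(x).
Poisson probabilities:
  L_1 = 0.11611
  L_2 = 0.112308
  L_3 = 0.0932267
Weight by the priors:
  π_1·L_1 = 0.16 × 0.11611 = 0.0185777
  π_2·L_2 = 0.50 × 0.112308 = 0.0561539
  π_3·L_3 = 0.34 × 0.0932267 = 0.0316971
Normaliser: 0.0185777 + 0.0561539 + 0.0316971 = 0.106429
P(Regime 2 | 11 calls) = 0.0561539 / 0.106429 ≈ 0.528

0.528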